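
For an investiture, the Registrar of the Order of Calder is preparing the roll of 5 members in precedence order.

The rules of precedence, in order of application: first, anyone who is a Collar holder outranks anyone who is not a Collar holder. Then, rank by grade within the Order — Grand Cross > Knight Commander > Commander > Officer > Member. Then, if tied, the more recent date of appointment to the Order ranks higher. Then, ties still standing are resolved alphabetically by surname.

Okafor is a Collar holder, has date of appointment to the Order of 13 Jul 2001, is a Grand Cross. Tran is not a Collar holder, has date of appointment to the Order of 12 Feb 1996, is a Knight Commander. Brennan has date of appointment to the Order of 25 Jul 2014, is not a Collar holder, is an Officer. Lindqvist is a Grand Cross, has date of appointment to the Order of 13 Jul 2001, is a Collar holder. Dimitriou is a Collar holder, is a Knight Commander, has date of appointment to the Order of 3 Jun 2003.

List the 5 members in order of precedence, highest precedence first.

By the first rule: Lindqvist, Okafor and Dimitriou (each a Collar holder); then Tran and Brennan (both not a Collar holder).
Among Lindqvist, Okafor and Dimitriou, by grade within the Order: Lindqvist and Okafor (Grand Cross) before Dimitriou (Knight Commander).
Lindqvist and Okafor both have date of appointment to the Order 13 Jul 2001, so the next rule applies.
Among Lindqvist and Okafor, alphabetically by surname: Lindqvist before Okafor.
Among Tran and Brennan, by grade within the Order: Tran (Knight Commander) before Brennan (Officer).
Full order: Lindqvist, Okafor, Dimitriou, Tran, Brennan.

Lindqvist, Okafor, Dimitriou, Tran, Brennan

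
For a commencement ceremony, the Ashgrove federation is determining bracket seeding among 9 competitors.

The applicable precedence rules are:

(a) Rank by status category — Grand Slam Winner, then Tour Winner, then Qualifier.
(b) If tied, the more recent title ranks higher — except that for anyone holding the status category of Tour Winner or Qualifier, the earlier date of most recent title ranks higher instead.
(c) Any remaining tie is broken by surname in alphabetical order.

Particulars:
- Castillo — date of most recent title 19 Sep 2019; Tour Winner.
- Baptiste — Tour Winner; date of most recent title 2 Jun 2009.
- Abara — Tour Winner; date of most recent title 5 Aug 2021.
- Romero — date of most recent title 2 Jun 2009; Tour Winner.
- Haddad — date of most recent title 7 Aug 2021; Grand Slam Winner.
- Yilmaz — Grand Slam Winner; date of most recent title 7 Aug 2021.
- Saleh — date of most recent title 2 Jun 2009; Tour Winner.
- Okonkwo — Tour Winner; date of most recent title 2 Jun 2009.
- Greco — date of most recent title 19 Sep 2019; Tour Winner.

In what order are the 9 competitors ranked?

Haddad, Yilmaz, Baptiste, Okonkwo, Romero, Saleh, Castillo, Greco, Abara

By status category: Haddad and Yilmaz (Grand Slam Winner); then Baptiste, Okonkwo, Romero, Saleh, Castillo, Greco and Abara (Tour Winner).
Haddad and Yilmaz both have date of most recent title 7 Aug 2021, so the next rule applies.
Among Haddad and Yilmaz, alphabetically by surname: Haddad before Yilmaz.
Among Baptiste, Okonkwo, Romero, Saleh, Castillo, Greco and Abara, by date of most recent title (earlier first) (reversed rule for this group): Baptiste, Okonkwo, Romero and Saleh (2 Jun 2009) before Castillo and Greco (19 Sep 2019) before Abara (5 Aug 2021).
Among Baptiste, Okonkwo, Romero and Saleh, alphabetically by surname: Baptiste before Okonkwo before Romero before Saleh.
Among Castillo and Greco, alphabetically by surname: Castillo before Greco.
Full order: Haddad, Yilmaz, Baptiste, Okonkwo, Romero, Saleh, Castillo, Greco, Abara.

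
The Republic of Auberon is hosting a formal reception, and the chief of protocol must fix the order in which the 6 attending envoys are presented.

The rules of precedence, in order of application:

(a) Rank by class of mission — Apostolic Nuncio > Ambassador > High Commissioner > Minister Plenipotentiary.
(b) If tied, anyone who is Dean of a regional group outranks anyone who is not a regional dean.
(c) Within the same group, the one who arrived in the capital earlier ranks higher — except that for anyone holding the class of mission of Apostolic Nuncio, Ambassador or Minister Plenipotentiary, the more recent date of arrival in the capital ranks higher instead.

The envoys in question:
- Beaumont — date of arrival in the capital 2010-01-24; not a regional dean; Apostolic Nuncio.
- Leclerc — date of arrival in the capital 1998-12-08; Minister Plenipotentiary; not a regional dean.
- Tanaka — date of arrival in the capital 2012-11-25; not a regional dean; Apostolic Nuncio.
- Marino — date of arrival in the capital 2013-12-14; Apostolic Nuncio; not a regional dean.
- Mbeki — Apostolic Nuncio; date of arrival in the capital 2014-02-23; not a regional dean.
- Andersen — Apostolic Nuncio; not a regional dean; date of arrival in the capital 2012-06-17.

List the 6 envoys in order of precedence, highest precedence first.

Mbeki, Marino, Tanaka, Andersen, Beaumont, Leclerc

By class of mission: Mbeki, Marino, Tanaka, Andersen and Beaumont (Apostolic Nuncio); then Leclerc (Minister Plenipotentiary).
Mbeki, Marino, Tanaka, Andersen and Beaumont are each not a regional dean, so the next rule applies.
Among Mbeki, Marino, Tanaka, Andersen and Beaumont, by date of arrival in the capital (later first) (reversed rule for this group): Mbeki (2014-02-23) before Marino (2013-12-14) before Tanaka (2012-11-25) before Andersen (2012-06-17) before Beaumont (2010-01-24).
Full order: Mbeki, Marino, Tanaka, Andersen, Beaumont, Leclerc.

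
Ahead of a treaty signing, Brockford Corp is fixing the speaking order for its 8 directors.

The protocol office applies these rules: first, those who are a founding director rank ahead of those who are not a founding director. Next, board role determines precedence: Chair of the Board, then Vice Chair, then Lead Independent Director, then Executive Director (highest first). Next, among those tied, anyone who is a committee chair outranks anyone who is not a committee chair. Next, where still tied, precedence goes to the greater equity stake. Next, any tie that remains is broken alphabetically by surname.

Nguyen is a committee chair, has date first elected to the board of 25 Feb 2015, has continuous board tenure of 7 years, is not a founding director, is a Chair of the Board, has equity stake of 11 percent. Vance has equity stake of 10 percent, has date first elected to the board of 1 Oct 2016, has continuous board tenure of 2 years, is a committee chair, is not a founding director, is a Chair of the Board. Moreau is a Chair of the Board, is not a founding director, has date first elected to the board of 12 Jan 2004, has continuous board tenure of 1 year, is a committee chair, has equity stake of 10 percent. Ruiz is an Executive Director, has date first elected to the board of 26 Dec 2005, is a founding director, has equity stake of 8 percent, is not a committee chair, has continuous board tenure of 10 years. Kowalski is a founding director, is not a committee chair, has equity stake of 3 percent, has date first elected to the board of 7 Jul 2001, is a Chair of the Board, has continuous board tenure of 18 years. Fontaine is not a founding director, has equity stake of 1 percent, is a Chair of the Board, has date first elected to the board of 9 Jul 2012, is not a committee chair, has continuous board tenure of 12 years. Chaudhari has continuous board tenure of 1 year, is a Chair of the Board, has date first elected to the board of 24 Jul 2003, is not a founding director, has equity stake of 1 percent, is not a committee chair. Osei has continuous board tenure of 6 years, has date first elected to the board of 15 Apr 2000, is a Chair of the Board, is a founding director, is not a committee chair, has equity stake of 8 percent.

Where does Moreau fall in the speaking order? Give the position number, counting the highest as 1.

By the first rule: Osei, Kowalski and Ruiz (each a founding director); then Nguyen, Moreau, Vance, Chaudhari and Fontaine (each not a founding director).
Among Osei, Kowalski and Ruiz, by board role: Osei and Kowalski (Chair of the Board) before Ruiz (Executive Director).
Osei and Kowalski are each not a committee chair, so the next rule applies.
Among Osei and Kowalski, by equity stake (higher first): Osei (8 percent) before Kowalski (3 percent).
Nguyen, Moreau, Vance, Chaudhari and Fontaine are each Chair of the Board, so the next rule applies.
Among Nguyen, Moreau, Vance, Chaudhari and Fontaine, a committee chair before not a committee chair: Nguyen, Moreau and Vance (a committee chair) before Chaudhari and Fontaine (not a committee chair).
Among Nguyen, Moreau and Vance, by equity stake (higher first): Nguyen (11 percent) before Moreau and Vance (10 percent).
Among Moreau and Vance, alphabetically by surname: Moreau before Vance.
Chaudhari and Fontaine both have equity stake 1 percent, so the next rule applies.
Among Chaudhari and Fontaine, alphabetically by surname: Chaudhari before Fontaine.
Order: Osei, Kowalski, Ruiz, Nguyen, Moreau, Vance, Chaudhari, Fontaine. So position 5.

5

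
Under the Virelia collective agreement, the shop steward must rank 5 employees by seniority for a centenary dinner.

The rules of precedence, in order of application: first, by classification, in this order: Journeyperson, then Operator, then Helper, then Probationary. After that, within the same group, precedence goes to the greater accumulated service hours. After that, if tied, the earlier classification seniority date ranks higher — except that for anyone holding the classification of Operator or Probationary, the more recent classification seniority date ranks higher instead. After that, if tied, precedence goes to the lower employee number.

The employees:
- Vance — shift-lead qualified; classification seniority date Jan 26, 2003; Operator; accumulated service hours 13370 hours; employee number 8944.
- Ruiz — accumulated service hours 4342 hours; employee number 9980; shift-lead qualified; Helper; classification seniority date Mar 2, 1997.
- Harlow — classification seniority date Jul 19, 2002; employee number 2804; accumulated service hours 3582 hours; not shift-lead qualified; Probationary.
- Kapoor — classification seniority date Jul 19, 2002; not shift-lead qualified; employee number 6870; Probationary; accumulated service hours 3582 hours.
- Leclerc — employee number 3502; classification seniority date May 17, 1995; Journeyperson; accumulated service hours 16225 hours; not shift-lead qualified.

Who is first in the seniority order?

Leclerc

By classification: Leclerc (Journeyperson); then Vance (Operator); then Ruiz (Helper); then Harlow and Kapoor (Probationary).
Harlow and Kapoor both have accumulated service hours 3582 hours, so the next rule applies.
Harlow and Kapoor both have classification seniority date Jul 19, 2002, so the next rule applies.
Among Harlow and Kapoor, by employee number (lower first): Harlow (2804) before Kapoor (6870).
Order: Leclerc, Vance, Ruiz, Harlow, Kapoor.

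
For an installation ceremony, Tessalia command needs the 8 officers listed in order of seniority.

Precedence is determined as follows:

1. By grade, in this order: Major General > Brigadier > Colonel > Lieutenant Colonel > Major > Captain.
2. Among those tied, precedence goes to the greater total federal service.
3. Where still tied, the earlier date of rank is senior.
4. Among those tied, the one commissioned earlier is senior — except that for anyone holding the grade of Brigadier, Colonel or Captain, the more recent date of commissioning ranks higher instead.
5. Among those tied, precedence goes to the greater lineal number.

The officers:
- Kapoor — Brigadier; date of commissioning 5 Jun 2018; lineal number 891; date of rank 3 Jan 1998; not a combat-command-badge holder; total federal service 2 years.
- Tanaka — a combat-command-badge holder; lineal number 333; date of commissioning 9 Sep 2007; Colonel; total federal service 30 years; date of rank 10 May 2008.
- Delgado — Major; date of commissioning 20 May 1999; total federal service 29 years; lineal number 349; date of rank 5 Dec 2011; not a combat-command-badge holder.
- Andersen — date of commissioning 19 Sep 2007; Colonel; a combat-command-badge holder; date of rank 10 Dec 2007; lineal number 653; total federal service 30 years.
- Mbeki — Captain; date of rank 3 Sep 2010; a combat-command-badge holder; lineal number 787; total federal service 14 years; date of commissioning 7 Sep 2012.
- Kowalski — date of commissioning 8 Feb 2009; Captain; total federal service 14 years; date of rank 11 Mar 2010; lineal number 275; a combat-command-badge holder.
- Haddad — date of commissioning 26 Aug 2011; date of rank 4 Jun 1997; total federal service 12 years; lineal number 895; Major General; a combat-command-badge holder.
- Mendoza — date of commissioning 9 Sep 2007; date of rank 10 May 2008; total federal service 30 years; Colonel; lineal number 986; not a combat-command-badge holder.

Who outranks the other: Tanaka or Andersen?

By grade: Haddad (Major General); then Kapoor (Brigadier); then Andersen, Mendoza and Tanaka (Colonel); then Delgado (Major); then Kowalski and Mbeki (Captain).
Andersen, Mendoza and Tanaka all have total federal service 30 years, so the next rule applies.
Among Andersen, Mendoza and Tanaka, by date of rank (earlier first): Andersen (10 Dec 2007) before Mendoza and Tanaka (10 May 2008).
Mendoza and Tanaka both have date of commissioning 9 Sep 2007, so the next rule applies.
Among Mendoza and Tanaka, by lineal number (higher first): Mendoza (986) before Tanaka (333).
Kowalski and Mbeki both have total federal service 14 years, so the next rule applies.
Among Kowalski and Mbeki, by date of rank (earlier first): Kowalski (11 Mar 2010) before Mbeki (3 Sep 2010).
So Andersen takes precedence.

Andersen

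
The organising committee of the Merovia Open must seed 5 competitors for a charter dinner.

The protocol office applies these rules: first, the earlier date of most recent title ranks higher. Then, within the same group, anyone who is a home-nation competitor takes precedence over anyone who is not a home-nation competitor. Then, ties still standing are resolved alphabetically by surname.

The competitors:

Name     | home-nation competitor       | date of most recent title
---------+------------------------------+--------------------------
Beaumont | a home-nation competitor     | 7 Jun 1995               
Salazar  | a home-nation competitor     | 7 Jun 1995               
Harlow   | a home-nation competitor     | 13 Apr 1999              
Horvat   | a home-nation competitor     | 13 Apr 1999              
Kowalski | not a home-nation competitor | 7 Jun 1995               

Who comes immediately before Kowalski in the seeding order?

By date of most recent title (earlier first): Beaumont, Salazar and Kowalski (each 7 Jun 1995); then Harlow and Horvat (both 13 Apr 1999).
Among Beaumont, Salazar and Kowalski, a home-nation competitor before not a home-nation competitor: Beaumont and Salazar (a home-nation competitor) before Kowalski (not a home-nation competitor).
Among Beaumont and Salazar, alphabetically by surname: Beaumont before Salazar.
Harlow and Horvat are each a home-nation competitor, so the next rule applies.
Among Harlow and Horvat, alphabetically by surname: Harlow before Horvat.
Order: Beaumont, Salazar, Kowalski, Harlow, Horvat.

Salazar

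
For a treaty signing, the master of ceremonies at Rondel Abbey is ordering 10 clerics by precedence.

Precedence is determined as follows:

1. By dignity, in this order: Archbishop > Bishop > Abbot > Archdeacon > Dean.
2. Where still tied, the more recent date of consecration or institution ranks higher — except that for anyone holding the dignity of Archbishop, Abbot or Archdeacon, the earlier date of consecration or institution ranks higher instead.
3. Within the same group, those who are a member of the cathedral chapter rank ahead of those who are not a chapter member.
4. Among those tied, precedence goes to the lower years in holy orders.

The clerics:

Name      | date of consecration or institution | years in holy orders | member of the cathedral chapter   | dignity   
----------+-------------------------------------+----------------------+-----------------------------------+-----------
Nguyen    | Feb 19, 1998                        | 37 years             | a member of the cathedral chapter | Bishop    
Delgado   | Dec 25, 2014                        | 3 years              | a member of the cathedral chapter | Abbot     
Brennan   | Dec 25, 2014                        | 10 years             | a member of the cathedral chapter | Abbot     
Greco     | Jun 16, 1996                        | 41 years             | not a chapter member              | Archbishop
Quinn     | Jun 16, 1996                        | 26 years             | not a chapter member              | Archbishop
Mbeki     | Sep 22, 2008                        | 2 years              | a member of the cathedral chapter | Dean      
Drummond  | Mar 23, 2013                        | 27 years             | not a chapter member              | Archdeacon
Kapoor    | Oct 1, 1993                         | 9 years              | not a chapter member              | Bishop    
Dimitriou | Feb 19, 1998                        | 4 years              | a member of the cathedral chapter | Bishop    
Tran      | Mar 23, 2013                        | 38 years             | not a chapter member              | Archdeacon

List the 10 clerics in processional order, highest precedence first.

By dignity: Quinn and Greco (Archbishop); then Dimitriou, Nguyen and Kapoor (Bishop); then Delgado and Brennan (Abbot); then Drummond and Tran (Archdeacon); then Mbeki (Dean).
Quinn and Greco both have date of consecration or institution Jun 16, 1996, so the next rule applies.
Quinn and Greco are each not a chapter member, so the next rule applies.
Among Quinn and Greco, by years in holy orders (lower first): Quinn (26 years) before Greco (41 years).
Among Dimitriou, Nguyen and Kapoor, by date of consecration or institution (later first): Dimitriou and Nguyen (Feb 19, 1998) before Kapoor (Oct 1, 1993).
Dimitriou and Nguyen are each a member of the cathedral chapter, so the next rule applies.
Among Dimitriou and Nguyen, by years in holy orders (lower first): Dimitriou (4 years) before Nguyen (37 years).
Delgado and Brennan both have date of consecration or institution Dec 25, 2014, so the next rule applies.
Delgado and Brennan are each a member of the cathedral chapter, so the next rule applies.
Among Delgado and Brennan, by years in holy orders (lower first): Delgado (3 years) before Brennan (10 years).
Drummond and Tran both have date of consecration or institution Mar 23, 2013, so the next rule applies.
Drummond and Tran are each not a chapter member, so the next rule applies.
Among Drummond and Tran, by years in holy orders (lower first): Drummond (27 years) before Tran (38 years).
Full order: Quinn, Greco, Dimitriou, Nguyen, Kapoor, Delgado, Brennan, Drummond, Tran, Mbeki.

Quinn, Greco, Dimitriou, Nguyen, Kapoor, Delgado, Brennan, Drummond, Tran, Mbeki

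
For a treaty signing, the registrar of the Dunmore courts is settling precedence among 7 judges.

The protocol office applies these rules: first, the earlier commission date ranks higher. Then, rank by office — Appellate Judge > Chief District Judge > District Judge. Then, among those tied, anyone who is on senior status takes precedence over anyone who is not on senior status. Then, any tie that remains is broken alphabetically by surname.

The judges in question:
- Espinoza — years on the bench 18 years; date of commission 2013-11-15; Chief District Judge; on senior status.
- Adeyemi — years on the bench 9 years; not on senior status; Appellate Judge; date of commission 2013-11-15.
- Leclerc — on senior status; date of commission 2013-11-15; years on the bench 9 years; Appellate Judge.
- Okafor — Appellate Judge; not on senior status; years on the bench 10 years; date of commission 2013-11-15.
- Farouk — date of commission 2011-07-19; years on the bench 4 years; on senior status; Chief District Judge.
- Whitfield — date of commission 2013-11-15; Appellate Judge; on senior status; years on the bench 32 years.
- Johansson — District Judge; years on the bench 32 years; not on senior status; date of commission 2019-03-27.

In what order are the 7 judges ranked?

Farouk, Leclerc, Whitfield, Adeyemi, Okafor, Espinoza, Johansson

By date of commission (earlier first): Farouk (2011-07-19); then Leclerc, Whitfield, Adeyemi, Okafor and Espinoza (each 2013-11-15); then Johansson (2019-03-27).
Among Leclerc, Whitfield, Adeyemi, Okafor and Espinoza, by office: Leclerc, Whitfield, Adeyemi and Okafor (Appellate Judge) before Espinoza (Chief District Judge).
Among Leclerc, Whitfield, Adeyemi and Okafor, on senior status before not on senior status: Leclerc and Whitfield (on senior status) before Adeyemi and Okafor (not on senior status).
Among Leclerc and Whitfield, alphabetically by surname: Leclerc before Whitfield.
Among Adeyemi and Okafor, alphabetically by surname: Adeyemi before Okafor.
Full order: Farouk, Leclerc, Whitfield, Adeyemi, Okafor, Espinoza, Johansson.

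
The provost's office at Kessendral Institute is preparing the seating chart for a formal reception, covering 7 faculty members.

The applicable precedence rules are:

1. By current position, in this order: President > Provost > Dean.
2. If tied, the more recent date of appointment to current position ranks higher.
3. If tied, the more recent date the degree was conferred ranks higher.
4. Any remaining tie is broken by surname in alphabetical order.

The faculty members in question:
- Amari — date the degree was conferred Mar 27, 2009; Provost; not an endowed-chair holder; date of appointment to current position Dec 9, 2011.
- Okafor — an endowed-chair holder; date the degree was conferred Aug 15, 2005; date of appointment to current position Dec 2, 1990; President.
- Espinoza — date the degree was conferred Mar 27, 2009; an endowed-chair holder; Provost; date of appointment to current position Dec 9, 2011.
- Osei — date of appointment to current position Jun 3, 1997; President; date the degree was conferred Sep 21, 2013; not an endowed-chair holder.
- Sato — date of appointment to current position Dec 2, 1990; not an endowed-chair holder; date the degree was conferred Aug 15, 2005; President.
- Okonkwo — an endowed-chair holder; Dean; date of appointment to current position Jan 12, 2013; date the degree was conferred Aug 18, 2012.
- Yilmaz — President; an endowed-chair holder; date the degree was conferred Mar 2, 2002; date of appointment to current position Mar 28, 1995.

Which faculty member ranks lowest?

By current position: Osei, Yilmaz, Okafor and Sato (President); then Amari and Espinoza (Provost); then Okonkwo (Dean).
Among Osei, Yilmaz, Okafor and Sato, by date of appointment to current position (later first): Osei (Jun 3, 1997) before Yilmaz (Mar 28, 1995) before Okafor and Sato (Dec 2, 1990).
Okafor and Sato both have date the degree was conferred Aug 15, 2005, so the next rule applies.
Among Okafor and Sato, alphabetically by surname: Okafor before Sato.
Amari and Espinoza both have date of appointment to current position Dec 9, 2011, so the next rule applies.
Amari and Espinoza both have date the degree was conferred Mar 27, 2009, so the next rule applies.
Among Amari and Espinoza, alphabetically by surname: Amari before Espinoza.
Order: Osei, Yilmaz, Okafor, Sato, Amari, Espinoza, Okonkwo.

Okonkwo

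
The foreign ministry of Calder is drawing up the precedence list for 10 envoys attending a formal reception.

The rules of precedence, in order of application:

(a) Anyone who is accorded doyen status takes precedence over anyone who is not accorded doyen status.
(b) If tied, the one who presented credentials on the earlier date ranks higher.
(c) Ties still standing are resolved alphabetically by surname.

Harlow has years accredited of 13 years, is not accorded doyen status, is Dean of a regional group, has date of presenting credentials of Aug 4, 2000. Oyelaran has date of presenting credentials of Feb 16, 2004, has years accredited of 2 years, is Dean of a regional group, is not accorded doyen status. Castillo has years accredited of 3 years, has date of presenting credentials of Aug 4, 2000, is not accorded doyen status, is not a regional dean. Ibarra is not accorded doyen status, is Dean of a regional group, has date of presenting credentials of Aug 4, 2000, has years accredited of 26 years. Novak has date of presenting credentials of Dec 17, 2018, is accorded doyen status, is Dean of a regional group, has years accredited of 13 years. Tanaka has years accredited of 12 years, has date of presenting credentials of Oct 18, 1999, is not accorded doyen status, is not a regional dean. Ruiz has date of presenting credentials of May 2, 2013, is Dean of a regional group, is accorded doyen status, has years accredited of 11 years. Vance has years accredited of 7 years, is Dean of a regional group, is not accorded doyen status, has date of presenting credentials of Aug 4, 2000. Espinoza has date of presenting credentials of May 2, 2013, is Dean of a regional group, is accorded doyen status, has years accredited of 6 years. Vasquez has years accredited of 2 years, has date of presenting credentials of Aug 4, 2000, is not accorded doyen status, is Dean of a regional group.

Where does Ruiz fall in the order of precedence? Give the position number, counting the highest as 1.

By the first rule: Espinoza, Ruiz and Novak (each accorded doyen status); then Tanaka, Castillo, Harlow, Ibarra, Vance, Vasquez and Oyelaran (each not accorded doyen status).
Among Espinoza, Ruiz and Novak, by date of presenting credentials (earlier first): Espinoza and Ruiz (May 2, 2013) before Novak (Dec 17, 2018).
Among Espinoza and Ruiz, alphabetically by surname: Espinoza before Ruiz.
Among Tanaka, Castillo, Harlow, Ibarra, Vance, Vasquez and Oyelaran, by date of presenting credentials (earlier first): Tanaka (Oct 18, 1999) before Castillo, Harlow, Ibarra, Vance and Vasquez (Aug 4, 2000) before Oyelaran (Feb 16, 2004).
Among Castillo, Harlow, Ibarra, Vance and Vasquez, alphabetically by surname: Castillo before Harlow before Ibarra before Vance before Vasquez.
Order: Espinoza, Ruiz, Novak, Tanaka, Castillo, Harlow, Ibarra, Vance, Vasquez, Oyelaran. So position 2.

2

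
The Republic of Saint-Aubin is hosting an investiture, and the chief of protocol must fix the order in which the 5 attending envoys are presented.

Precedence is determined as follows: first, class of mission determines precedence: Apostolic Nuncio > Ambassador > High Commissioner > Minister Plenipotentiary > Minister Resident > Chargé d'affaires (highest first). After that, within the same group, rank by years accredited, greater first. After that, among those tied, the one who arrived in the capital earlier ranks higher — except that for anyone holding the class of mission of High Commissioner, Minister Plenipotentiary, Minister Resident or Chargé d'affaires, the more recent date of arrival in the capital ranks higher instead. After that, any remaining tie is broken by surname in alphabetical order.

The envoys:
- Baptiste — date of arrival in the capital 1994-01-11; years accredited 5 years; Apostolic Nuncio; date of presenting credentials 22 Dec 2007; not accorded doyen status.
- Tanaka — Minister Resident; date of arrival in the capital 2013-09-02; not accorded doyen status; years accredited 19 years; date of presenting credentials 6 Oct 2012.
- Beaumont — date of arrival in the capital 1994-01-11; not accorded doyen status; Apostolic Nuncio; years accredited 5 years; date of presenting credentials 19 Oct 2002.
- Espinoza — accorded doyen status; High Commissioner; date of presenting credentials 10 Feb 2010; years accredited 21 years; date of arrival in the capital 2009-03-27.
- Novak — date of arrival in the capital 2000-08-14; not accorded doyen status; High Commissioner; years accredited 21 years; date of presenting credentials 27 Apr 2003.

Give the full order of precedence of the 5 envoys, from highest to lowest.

By class of mission: Baptiste and Beaumont (Apostolic Nuncio); then Espinoza and Novak (High Commissioner); then Tanaka (Minister Resident).
Baptiste and Beaumont both have years accredited 5 years, so the next rule applies.
Baptiste and Beaumont both have date of arrival in the capital 1994-01-11, so the next rule applies.
Among Baptiste and Beaumont, alphabetically by surname: Baptiste before Beaumont.
Espinoza and Novak both have years accredited 21 years, so the next rule applies.
Among Espinoza and Novak, by date of arrival in the capital (later first) (reversed rule for this group): Espinoza (2009-03-27) before Novak (2000-08-14).
Full order: Baptiste, Beaumont, Espinoza, Novak, Tanaka.

Baptiste, Beaumont, Espinoza, Novak, Tanaka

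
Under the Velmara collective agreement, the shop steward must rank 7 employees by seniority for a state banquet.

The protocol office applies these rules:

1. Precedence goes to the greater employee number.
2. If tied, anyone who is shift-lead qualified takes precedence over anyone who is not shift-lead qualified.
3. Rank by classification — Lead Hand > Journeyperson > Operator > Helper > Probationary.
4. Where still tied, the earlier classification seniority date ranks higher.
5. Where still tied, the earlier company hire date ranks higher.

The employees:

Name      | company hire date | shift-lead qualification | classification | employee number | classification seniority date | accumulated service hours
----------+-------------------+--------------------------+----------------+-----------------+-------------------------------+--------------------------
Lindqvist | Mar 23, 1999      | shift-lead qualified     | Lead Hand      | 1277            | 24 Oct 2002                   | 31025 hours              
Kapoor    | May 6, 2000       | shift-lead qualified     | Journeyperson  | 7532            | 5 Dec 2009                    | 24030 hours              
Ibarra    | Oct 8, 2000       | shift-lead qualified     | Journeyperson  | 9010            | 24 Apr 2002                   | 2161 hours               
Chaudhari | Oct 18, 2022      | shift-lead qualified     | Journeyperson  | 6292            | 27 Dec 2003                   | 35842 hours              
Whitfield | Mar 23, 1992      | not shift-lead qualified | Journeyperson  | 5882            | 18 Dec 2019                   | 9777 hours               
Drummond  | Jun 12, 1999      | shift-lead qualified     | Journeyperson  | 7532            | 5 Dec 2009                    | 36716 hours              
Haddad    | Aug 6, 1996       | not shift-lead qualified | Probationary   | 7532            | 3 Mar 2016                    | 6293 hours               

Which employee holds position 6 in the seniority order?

By employee number (higher first): Ibarra (9010); then Drummond, Kapoor and Haddad (each 7532); then Chaudhari (6292); then Whitfield (5882); then Lindqvist (1277).
Among Drummond, Kapoor and Haddad, shift-lead qualified before not shift-lead qualified: Drummond and Kapoor (shift-lead qualified) before Haddad (not shift-lead qualified).
Drummond and Kapoor are each Journeyperson, so the next rule applies.
Drummond and Kapoor both have classification seniority date 5 Dec 2009, so the next rule applies.
Among Drummond and Kapoor, by company hire date (earlier first): Drummond (Jun 12, 1999) before Kapoor (May 6, 2000).
Order: Ibarra, Drummond, Kapoor, Haddad, Chaudhari, Whitfield, Lindqvist.

Whitfield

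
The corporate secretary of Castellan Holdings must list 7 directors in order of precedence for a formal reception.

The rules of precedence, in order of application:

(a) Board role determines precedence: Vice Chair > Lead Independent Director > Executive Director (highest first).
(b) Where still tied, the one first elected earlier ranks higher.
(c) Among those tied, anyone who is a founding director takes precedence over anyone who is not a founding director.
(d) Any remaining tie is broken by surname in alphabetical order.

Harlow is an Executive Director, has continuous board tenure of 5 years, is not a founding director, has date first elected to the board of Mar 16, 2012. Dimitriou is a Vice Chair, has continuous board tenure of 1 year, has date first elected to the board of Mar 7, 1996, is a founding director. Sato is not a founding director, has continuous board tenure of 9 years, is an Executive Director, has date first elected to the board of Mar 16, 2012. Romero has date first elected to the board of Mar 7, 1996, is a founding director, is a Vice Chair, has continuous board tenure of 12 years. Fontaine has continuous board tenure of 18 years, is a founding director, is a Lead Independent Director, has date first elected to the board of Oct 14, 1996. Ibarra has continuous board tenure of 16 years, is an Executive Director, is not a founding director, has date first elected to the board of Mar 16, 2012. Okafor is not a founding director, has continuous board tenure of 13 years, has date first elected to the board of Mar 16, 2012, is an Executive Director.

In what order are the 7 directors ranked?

Dimitriou, Romero, Fontaine, Harlow, Ibarra, Okafor, Sato

By board role: Dimitriou and Romero (Vice Chair); then Fontaine (Lead Independent Director); then Harlow, Ibarra, Okafor and Sato (Executive Director).
Dimitriou and Romero both have date first elected to the board Mar 7, 1996, so the next rule applies.
Dimitriou and Romero are each a founding director, so the next rule applies.
Among Dimitriou and Romero, alphabetically by surname: Dimitriou before Romero.
Harlow, Ibarra, Okafor and Sato all have date first elected to the board Mar 16, 2012, so the next rule applies.
Harlow, Ibarra, Okafor and Sato are each not a founding director, so the next rule applies.
Among Harlow, Ibarra, Okafor and Sato, alphabetically by surname: Harlow before Ibarra before Okafor before Sato.
Full order: Dimitriou, Romero, Fontaine, Harlow, Ibarra, Okafor, Sato.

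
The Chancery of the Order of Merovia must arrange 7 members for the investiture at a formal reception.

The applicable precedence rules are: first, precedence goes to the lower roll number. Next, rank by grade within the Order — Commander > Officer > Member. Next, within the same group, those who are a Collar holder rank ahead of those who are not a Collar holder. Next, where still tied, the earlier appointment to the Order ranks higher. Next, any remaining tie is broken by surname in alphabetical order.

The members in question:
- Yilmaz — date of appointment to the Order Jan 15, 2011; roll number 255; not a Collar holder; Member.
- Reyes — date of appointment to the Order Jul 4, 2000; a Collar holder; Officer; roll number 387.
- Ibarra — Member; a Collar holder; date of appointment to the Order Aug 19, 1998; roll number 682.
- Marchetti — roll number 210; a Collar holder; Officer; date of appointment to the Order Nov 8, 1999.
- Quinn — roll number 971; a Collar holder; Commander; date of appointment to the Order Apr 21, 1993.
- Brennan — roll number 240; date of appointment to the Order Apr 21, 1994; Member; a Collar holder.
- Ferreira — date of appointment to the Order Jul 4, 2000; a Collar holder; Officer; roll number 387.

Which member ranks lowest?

Quinn

By roll number (lower first): Marchetti (210); then Brennan (240); then Yilmaz (255); then Ferreira and Reyes (both 387); then Ibarra (682); then Quinn (971).
Ferreira and Reyes are each Officer, so the next rule applies.
Ferreira and Reyes are each a Collar holder, so the next rule applies.
Ferreira and Reyes both have date of appointment to the Order Jul 4, 2000, so the next rule applies.
Among Ferreira and Reyes, alphabetically by surname: Ferreira before Reyes.
Order: Marchetti, Brennan, Yilmaz, Ferreira, Reyes, Ibarra, Quinn.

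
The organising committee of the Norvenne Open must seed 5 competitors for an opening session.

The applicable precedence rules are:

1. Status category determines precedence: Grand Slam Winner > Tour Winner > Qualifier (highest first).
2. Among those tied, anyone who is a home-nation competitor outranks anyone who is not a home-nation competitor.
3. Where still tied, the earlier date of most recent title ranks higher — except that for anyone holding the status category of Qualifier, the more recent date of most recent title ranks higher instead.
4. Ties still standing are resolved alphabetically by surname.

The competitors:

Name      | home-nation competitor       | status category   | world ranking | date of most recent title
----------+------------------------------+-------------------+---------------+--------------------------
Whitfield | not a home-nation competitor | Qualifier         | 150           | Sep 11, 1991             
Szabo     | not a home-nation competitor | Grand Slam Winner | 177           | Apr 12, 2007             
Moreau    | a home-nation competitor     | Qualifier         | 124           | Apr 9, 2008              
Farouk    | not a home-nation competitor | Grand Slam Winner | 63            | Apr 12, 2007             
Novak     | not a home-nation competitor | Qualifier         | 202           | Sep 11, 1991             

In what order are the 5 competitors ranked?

Farouk, Szabo, Moreau, Novak, Whitfield

By status category: Farouk and Szabo (Grand Slam Winner); then Moreau, Novak and Whitfield (Qualifier).
Farouk and Szabo are each not a home-nation competitor, so the next rule applies.
Farouk and Szabo both have date of most recent title Apr 12, 2007, so the next rule applies.
Among Farouk and Szabo, alphabetically by surname: Farouk before Szabo.
Among Moreau, Novak and Whitfield, a home-nation competitor before not a home-nation competitor: Moreau (a home-nation competitor) before Novak and Whitfield (not a home-nation competitor).
Novak and Whitfield both have date of most recent title Sep 11, 1991, so the next rule applies.
Among Novak and Whitfield, alphabetically by surname: Novak before Whitfield.
Full order: Farouk, Szabo, Moreau, Novak, Whitfield.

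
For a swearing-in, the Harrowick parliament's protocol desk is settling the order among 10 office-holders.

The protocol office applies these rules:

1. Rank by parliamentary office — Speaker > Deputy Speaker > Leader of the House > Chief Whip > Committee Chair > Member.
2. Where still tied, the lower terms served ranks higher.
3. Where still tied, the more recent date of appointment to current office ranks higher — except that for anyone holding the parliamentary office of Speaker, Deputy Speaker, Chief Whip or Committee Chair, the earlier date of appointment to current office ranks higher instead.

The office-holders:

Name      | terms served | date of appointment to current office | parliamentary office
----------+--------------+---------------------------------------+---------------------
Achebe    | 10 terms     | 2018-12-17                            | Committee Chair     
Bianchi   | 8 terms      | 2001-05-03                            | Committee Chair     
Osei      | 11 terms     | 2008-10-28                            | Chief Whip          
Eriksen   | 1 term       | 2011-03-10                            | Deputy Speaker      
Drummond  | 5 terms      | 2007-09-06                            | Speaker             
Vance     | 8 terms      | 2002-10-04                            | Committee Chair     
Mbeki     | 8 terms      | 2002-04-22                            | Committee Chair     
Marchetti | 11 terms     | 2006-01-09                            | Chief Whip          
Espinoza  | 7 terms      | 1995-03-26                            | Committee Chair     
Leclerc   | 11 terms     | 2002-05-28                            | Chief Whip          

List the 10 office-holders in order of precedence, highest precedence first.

Drummond, Eriksen, Leclerc, Marchetti, Osei, Espinoza, Bianchi, Mbeki, Vance, Achebe

By parliamentary office: Drummond (Speaker); then Eriksen (Deputy Speaker); then Leclerc, Marchetti and Osei (Chief Whip); then Espinoza, Bianchi, Mbeki, Vance and Achebe (Committee Chair).
Leclerc, Marchetti and Osei all have terms served 11 terms, so the next rule applies.
Among Leclerc, Marchetti and Osei, by date of appointment to current office (earlier first) (reversed rule for this group): Leclerc (2002-05-28) before Marchetti (2006-01-09) before Osei (2008-10-28).
Among Espinoza, Bianchi, Mbeki, Vance and Achebe, by terms served (lower first): Espinoza (7 terms) before Bianchi, Mbeki and Vance (8 terms) before Achebe (10 terms).
Among Bianchi, Mbeki and Vance, by date of appointment to current office (earlier first) (reversed rule for this group): Bianchi (2001-05-03) before Mbeki (2002-04-22) before Vance (2002-10-04).
Full order: Drummond, Eriksen, Leclerc, Marchetti, Osei, Espinoza, Bianchi, Mbeki, Vance, Achebe.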